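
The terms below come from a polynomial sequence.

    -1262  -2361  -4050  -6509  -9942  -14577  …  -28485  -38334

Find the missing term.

-20666

Using the first 6 terms:
First differences: -1099  -1689  -2459  -3433  -4635
Second differences: -590  -770  -974  -1202
Third differences: -180  -204  -228
Fourth differences: -24  -24
Constant fourth difference = -24.
Extend forward: -228 − 24 = -252;  -1202 − 252 = -1454;  -4635 − 1454 = -6089;  -14577 − 6089 = -20666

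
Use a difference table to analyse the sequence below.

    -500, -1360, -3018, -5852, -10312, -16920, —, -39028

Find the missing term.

-26270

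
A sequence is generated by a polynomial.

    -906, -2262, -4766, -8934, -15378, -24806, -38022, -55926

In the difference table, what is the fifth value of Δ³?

-900

Δ: -1356, -2504, -4168, -6444, -9428, -13216, -17904
Δ²: -1148, -1664, -2276, -2984, -3788, -4688
Δ³: -516, -612, -708, -804, -900
Δ⁴: -96, -96, -96, -96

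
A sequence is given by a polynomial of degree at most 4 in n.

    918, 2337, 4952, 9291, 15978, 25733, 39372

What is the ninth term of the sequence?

82046

Δ: 1419  2615  4339  6687  9755  13639
Δ²: 1196  1724  2348  3068  3884
Δ³: 528  624  720  816
Δ⁴: 96  96  96
Fourth differences constant at 96.
816 + 96 = 912;  3884 + 912 = 4796;  13639 + 4796 = 18435;  39372 + 18435 = 57807
912 + 96 = 1008;  4796 + 1008 = 5804;  18435 + 5804 = 24239;  57807 + 24239 = 82046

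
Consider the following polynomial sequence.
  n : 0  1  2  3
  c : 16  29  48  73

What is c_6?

184

D1: 13  19  25
D2: 6  6
The second differences are constant (6).
25 + 6 = 31;  73 + 31 = 104
31 + 6 = 37;  104 + 37 = 141
37 + 6 = 43;  141 + 43 = 184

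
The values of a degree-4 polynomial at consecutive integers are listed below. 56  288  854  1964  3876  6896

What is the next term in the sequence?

11378

First differences: 232, 566, 1110, 1912, 3020
Second differences: 334, 544, 802, 1108
Third differences: 210, 258, 306
Fourth differences: 48, 48
The fourth differences are constant (48).
306 + 48 = 354;  1108 + 354 = 1462;  3020 + 1462 = 4482;  6896 + 4482 = 11378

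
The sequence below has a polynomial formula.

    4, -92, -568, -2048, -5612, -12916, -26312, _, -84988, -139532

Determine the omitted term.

Using the first 7 terms:
Δ: -96  -476  -1480  -3564  -7304  -13396
Δ²: -380  -1004  -2084  -3740  -6092
Δ³: -624  -1080  -1656  -2352
Δ⁴: -456  -576  -696
Δ⁵: -120  -120
Constant fifth difference = -120.
Extend forward: -696 − 120 = -816;  -2352 − 816 = -3168;  -6092 − 3168 = -9260;  -13396 − 9260 = -22656;  -26312 − 22656 = -48968

-48968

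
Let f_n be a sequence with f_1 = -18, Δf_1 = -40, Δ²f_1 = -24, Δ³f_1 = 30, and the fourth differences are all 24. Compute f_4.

-180

Build the table forward from the leading diagonal:
Fourth differences: 24  24  24  24
Third differences: 30  54  78  102
Second differences: -24  6  60  138
First differences: -40  -64  -58  2
f: -18  -58  -122  -180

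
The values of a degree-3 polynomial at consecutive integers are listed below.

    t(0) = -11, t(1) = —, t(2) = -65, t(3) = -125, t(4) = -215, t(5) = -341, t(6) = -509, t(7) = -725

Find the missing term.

-29

Using the last 6 terms:
Δ: -60, -90, -126, -168, -216
Δ²: -30, -36, -42, -48
Δ³: -6, -6, -6
Constant third difference = -6.
Extend backward: -30 + 6 = -24;  -60 + 24 = -36;  -65 + 36 = -29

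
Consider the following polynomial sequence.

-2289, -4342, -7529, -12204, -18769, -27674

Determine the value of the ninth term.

-73649

First differences: -2053  -3187  -4675  -6565  -8905
Second differences: -1134  -1488  -1890  -2340
Third differences: -354  -402  -450
Fourth differences: -48  -48
Fourth differences constant at -48.
-450 − 48 = -498;  -2340 − 498 = -2838;  -8905 − 2838 = -11743;  -27674 − 11743 = -39417
-498 − 48 = -546;  -2838 − 546 = -3384;  -11743 − 3384 = -15127;  -39417 − 15127 = -54544
-546 − 48 = -594;  -3384 − 594 = -3978;  -15127 − 3978 = -19105;  -54544 − 19105 = -73649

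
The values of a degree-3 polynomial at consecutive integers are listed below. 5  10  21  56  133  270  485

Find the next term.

D1: 5  11  35  77  137  215
D2: 6  24  42  60  78
D3: 18  18  18  18
Constant third difference = 18, so extend:
78 + 18 = 96;  215 + 96 = 311;  485 + 311 = 796

796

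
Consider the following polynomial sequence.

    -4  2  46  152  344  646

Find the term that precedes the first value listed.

4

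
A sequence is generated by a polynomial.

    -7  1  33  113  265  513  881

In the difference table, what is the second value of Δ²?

D1: 8, 32, 80, 152, 248, 368
D2: 24, 48, 72, 96, 120
D3: 24, 24, 24, 24

48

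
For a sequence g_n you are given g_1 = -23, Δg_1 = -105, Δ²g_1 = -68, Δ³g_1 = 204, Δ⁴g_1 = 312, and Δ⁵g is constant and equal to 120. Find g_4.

Build the table forward from the leading diagonal:
D5: 120, 120, 120, 120
D4: 312, 432, 552, 672
D3: 204, 516, 948, 1500
D2: -68, 136, 652, 1600
D1: -105, -173, -37, 615
g: -23, -128, -301, -338

-338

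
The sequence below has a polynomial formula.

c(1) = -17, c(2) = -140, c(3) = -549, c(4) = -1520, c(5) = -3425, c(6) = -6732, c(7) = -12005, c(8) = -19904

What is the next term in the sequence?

-31185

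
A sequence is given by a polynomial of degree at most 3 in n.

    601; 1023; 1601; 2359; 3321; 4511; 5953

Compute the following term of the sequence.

First differences: 422, 578, 758, 962, 1190, 1442
Second differences: 156, 180, 204, 228, 252
Third differences: 24, 24, 24, 24
The third differences are constant (24).
252 + 24 = 276;  1442 + 276 = 1718;  5953 + 1718 = 7671

7671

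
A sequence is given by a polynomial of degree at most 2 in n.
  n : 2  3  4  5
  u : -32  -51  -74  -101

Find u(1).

-17

D1: -19, -23, -27
D2: -4, -4
The second differences are constant at -4.
Work back: -19 + 4 = -15;  -32 + 15 = -17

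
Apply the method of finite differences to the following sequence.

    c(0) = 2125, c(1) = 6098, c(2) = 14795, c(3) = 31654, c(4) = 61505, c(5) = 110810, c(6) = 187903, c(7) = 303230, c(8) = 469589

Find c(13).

2709674

D1: 3973, 8697, 16859, 29851, 49305, 77093, 115327, 166359
D2: 4724, 8162, 12992, 19454, 27788, 38234, 51032
D3: 3438, 4830, 6462, 8334, 10446, 12798
D4: 1392, 1632, 1872, 2112, 2352
D5: 240, 240, 240, 240
The fifth differences are constant (240).
2352 + 240 = 2592;  12798 + 2592 = 15390;  51032 + 15390 = 66422;  166359 + 66422 = 232781;  469589 + 232781 = 702370
2592 + 240 = 2832;  15390 + 2832 = 18222;  66422 + 18222 = 84644;  232781 + 84644 = 317425;  702370 + 317425 = 1019795
2832 + 240 = 3072;  18222 + 3072 = 21294;  84644 + 21294 = 105938;  317425 + 105938 = 423363;  1019795 + 423363 = 1443158
3072 + 240 = 3312;  21294 + 3312 = 24606;  105938 + 24606 = 130544;  423363 + 130544 = 553907;  1443158 + 553907 = 1997065
3312 + 240 = 3552;  24606 + 3552 = 28158;  130544 + 28158 = 158702;  553907 + 158702 = 712609;  1997065 + 712609 = 2709674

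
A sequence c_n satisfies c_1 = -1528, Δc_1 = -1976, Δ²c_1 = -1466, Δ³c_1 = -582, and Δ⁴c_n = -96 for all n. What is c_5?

-20652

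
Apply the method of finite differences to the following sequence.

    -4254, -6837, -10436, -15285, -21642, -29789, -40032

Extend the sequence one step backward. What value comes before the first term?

-2477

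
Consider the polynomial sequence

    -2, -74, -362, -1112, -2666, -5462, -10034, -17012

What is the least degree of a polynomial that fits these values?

-72, -288, -750, -1554, -2796, -4572, -6978
-216, -462, -804, -1242, -1776, -2406
-246, -342, -438, -534, -630
-96, -96, -96, -96
The fourth differences are constant, so the polynomial has degree 4.

4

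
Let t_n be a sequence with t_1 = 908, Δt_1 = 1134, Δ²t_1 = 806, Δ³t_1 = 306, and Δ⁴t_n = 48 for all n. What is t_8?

Build the table forward from the leading diagonal:
Δ⁴: 48  48  48  48  48  48  48  48
Δ³: 306  354  402  450  498  546  594  642
Δ²: 806  1112  1466  1868  2318  2816  3362  3956
Δ: 1134  1940  3052  4518  6386  8704  11520  14882
t: 908  2042  3982  7034  11552  17938  26642  38162

38162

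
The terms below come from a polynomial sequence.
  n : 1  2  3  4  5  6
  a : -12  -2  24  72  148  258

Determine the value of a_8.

Δ: 10, 26, 48, 76, 110
Δ²: 16, 22, 28, 34
Δ³: 6, 6, 6
The third differences are constant (6).
34 + 6 = 40;  110 + 40 = 150;  258 + 150 = 408
40 + 6 = 46;  150 + 46 = 196;  408 + 196 = 604

604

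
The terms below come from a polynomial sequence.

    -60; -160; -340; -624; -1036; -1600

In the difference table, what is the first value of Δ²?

-80

D1: -100, -180, -284, -412, -564
D2: -80, -104, -128, -152
D3: -24, -24, -24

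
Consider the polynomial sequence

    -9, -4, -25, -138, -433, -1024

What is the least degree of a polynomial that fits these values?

Δ: 5, -21, -113, -295, -591
Δ²: -26, -92, -182, -296
Δ³: -66, -90, -114
Δ⁴: -24, -24
The fourth differences are constant, so the polynomial has degree 4.

4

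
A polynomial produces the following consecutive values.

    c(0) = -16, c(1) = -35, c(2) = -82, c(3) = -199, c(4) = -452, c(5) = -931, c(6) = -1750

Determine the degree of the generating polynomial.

4

D1: -19, -47, -117, -253, -479, -819
D2: -28, -70, -136, -226, -340
D3: -42, -66, -90, -114
D4: -24, -24, -24
The fourth differences are constant, so the polynomial has degree 4.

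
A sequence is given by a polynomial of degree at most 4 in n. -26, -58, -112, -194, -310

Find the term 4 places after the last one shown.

-1234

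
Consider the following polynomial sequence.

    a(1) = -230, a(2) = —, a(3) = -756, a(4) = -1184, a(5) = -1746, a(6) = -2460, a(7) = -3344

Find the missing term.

Using the last 5 terms:
D1: -428  -562  -714  -884
D2: -134  -152  -170
D3: -18  -18
Constant third difference = -18.
Extend backward: -134 + 18 = -116;  -428 + 116 = -312;  -756 + 312 = -444

-444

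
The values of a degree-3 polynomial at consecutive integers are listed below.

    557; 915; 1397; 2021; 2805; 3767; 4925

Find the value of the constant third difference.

18

Δ: 358, 482, 624, 784, 962, 1158
Δ²: 124, 142, 160, 178, 196
Δ³: 18, 18, 18, 18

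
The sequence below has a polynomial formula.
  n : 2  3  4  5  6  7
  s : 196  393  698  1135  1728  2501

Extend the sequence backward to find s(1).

197  305  437  593  773
108  132  156  180
24  24  24
The third differences are constant at 24.
Work back: 108 − 24 = 84;  197 − 84 = 113;  196 − 113 = 83

83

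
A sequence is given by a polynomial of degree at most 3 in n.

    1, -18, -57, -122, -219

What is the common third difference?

Δ: -19, -39, -65, -97
Δ²: -20, -26, -32
Δ³: -6, -6

-6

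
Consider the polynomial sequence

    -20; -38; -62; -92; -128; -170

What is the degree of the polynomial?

2

First differences: -18, -24, -30, -36, -42
Second differences: -6, -6, -6, -6
The second differences are constant, so the polynomial has degree 2.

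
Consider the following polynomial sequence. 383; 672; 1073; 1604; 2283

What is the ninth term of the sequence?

6839

First differences: 289 , 401 , 531 , 679
Second differences: 112 , 130 , 148
Third differences: 18 , 18
The third differences are constant (18).
148 + 18 = 166;  679 + 166 = 845;  2283 + 845 = 3128
166 + 18 = 184;  845 + 184 = 1029;  3128 + 1029 = 4157
184 + 18 = 202;  1029 + 202 = 1231;  4157 + 1231 = 5388
202 + 18 = 220;  1231 + 220 = 1451;  5388 + 1451 = 6839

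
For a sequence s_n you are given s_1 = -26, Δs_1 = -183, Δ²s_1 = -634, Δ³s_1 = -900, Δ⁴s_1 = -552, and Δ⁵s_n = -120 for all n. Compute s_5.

-8714

Build the table forward from the leading diagonal:
Fifth differences: -120, -120, -120, -120, -120
Fourth differences: -552, -672, -792, -912, -1032
Third differences: -900, -1452, -2124, -2916, -3828
Second differences: -634, -1534, -2986, -5110, -8026
First differences: -183, -817, -2351, -5337, -10447
s: -26, -209, -1026, -3377, -8714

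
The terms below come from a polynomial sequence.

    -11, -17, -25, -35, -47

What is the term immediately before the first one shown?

-7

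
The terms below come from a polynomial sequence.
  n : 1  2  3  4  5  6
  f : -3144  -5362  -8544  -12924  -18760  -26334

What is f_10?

D1: -2218, -3182, -4380, -5836, -7574
D2: -964, -1198, -1456, -1738
D3: -234, -258, -282
D4: -24, -24
Constant fourth difference = -24, so extend:
-282 − 24 = -306;  -1738 − 306 = -2044;  -7574 − 2044 = -9618;  -26334 − 9618 = -35952
-306 − 24 = -330;  -2044 − 330 = -2374;  -9618 − 2374 = -11992;  -35952 − 11992 = -47944
-330 − 24 = -354;  -2374 − 354 = -2728;  -11992 − 2728 = -14720;  -47944 − 14720 = -62664
-354 − 24 = -378;  -2728 − 378 = -3106;  -14720 − 3106 = -17826;  -62664 − 17826 = -80490

-80490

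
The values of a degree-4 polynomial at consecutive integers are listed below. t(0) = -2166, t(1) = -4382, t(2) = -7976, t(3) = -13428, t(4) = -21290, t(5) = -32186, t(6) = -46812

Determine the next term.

-65936

D1: -2216, -3594, -5452, -7862, -10896, -14626
D2: -1378, -1858, -2410, -3034, -3730
D3: -480, -552, -624, -696
D4: -72, -72, -72
The fourth differences are constant (-72).
-696 − 72 = -768;  -3730 − 768 = -4498;  -14626 − 4498 = -19124;  -46812 − 19124 = -65936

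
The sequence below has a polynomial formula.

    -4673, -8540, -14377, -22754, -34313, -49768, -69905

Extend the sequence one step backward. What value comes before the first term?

-3867  -5837  -8377  -11559  -15455  -20137
-1970  -2540  -3182  -3896  -4682
-570  -642  -714  -786
-72  -72  -72
The fourth differences are constant at -72.
Work back: -570 + 72 = -498;  -1970 + 498 = -1472;  -3867 + 1472 = -2395;  -4673 + 2395 = -2278

-2278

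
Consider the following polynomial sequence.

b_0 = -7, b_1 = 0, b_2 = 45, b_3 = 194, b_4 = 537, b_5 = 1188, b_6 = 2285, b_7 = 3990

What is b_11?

20970

Δ: 7, 45, 149, 343, 651, 1097, 1705
Δ²: 38, 104, 194, 308, 446, 608
Δ³: 66, 90, 114, 138, 162
Δ⁴: 24, 24, 24, 24
Constant fourth difference = 24, so extend:
162 + 24 = 186;  608 + 186 = 794;  1705 + 794 = 2499;  3990 + 2499 = 6489
186 + 24 = 210;  794 + 210 = 1004;  2499 + 1004 = 3503;  6489 + 3503 = 9992
210 + 24 = 234;  1004 + 234 = 1238;  3503 + 1238 = 4741;  9992 + 4741 = 14733
234 + 24 = 258;  1238 + 258 = 1496;  4741 + 1496 = 6237;  14733 + 6237 = 20970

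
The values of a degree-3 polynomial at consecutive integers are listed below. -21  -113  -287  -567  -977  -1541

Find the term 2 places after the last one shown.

-3227

D1: -92, -174, -280, -410, -564
D2: -82, -106, -130, -154
D3: -24, -24, -24
The third differences are constant (-24).
-154 − 24 = -178;  -564 − 178 = -742;  -1541 − 742 = -2283
-178 − 24 = -202;  -742 − 202 = -944;  -2283 − 944 = -3227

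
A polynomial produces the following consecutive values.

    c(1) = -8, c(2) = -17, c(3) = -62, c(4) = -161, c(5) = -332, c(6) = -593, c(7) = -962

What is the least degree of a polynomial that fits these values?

3

-9, -45, -99, -171, -261, -369
-36, -54, -72, -90, -108
-18, -18, -18, -18
The third differences are constant, so the polynomial has degree 3.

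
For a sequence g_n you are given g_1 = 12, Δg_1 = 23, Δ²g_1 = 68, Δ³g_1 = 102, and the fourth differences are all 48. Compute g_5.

Build the table forward from the leading diagonal:
D4: 48  48  48  48  48
D3: 102  150  198  246  294
D2: 68  170  320  518  764
D1: 23  91  261  581  1099
g: 12  35  126  387  968

968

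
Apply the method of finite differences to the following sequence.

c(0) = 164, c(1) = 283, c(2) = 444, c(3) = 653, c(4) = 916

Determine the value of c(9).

First differences: 119, 161, 209, 263
Second differences: 42, 48, 54
Third differences: 6, 6
Constant third difference = 6, so extend:
54 + 6 = 60;  263 + 60 = 323;  916 + 323 = 1239
60 + 6 = 66;  323 + 66 = 389;  1239 + 389 = 1628
66 + 6 = 72;  389 + 72 = 461;  1628 + 461 = 2089
72 + 6 = 78;  461 + 78 = 539;  2089 + 539 = 2628
78 + 6 = 84;  539 + 84 = 623;  2628 + 623 = 3251

3251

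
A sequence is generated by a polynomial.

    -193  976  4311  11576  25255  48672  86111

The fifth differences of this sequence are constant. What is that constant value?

120

Δ: 1169, 3335, 7265, 13679, 23417, 37439
Δ²: 2166, 3930, 6414, 9738, 14022
Δ³: 1764, 2484, 3324, 4284
Δ⁴: 720, 840, 960
Δ⁵: 120, 120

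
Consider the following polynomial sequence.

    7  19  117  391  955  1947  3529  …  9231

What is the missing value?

5887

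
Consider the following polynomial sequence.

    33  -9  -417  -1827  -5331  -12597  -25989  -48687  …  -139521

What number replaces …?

-84807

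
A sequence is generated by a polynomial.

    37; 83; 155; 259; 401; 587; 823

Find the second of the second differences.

32

First differences: 46, 72, 104, 142, 186, 236
Second differences: 26, 32, 38, 44, 50
Third differences: 6, 6, 6, 6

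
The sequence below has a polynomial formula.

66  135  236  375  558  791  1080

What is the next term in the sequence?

1431

69  101  139  183  233  289
32  38  44  50  56
6  6  6  6
Constant third difference = 6, so extend:
56 + 6 = 62;  289 + 62 = 351;  1080 + 351 = 1431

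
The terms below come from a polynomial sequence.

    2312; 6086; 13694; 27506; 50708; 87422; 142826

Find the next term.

3774 , 7608 , 13812 , 23202 , 36714 , 55404
3834 , 6204 , 9390 , 13512 , 18690
2370 , 3186 , 4122 , 5178
816 , 936 , 1056
120 , 120
The fifth differences are constant (120).
1056 + 120 = 1176;  5178 + 1176 = 6354;  18690 + 6354 = 25044;  55404 + 25044 = 80448;  142826 + 80448 = 223274

223274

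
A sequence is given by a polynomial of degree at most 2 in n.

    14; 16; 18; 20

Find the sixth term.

D1: 2, 2, 2
First differences constant at 2.
20 + 2 = 22
22 + 2 = 24

24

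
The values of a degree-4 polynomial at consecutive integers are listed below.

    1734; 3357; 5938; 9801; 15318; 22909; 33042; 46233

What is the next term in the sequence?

First differences: 1623  2581  3863  5517  7591  10133  13191
Second differences: 958  1282  1654  2074  2542  3058
Third differences: 324  372  420  468  516
Fourth differences: 48  48  48  48
Constant fourth difference = 48, so extend:
516 + 48 = 564;  3058 + 564 = 3622;  13191 + 3622 = 16813;  46233 + 16813 = 63046

63046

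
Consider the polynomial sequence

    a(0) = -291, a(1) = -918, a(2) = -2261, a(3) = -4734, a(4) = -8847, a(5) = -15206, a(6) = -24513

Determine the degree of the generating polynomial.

-627, -1343, -2473, -4113, -6359, -9307
-716, -1130, -1640, -2246, -2948
-414, -510, -606, -702
-96, -96, -96
The fourth differences are constant, so the polynomial has degree 4.

4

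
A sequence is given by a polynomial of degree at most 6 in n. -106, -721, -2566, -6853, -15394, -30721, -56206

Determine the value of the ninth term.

Δ: -615, -1845, -4287, -8541, -15327, -25485
Δ²: -1230, -2442, -4254, -6786, -10158
Δ³: -1212, -1812, -2532, -3372
Δ⁴: -600, -720, -840
Δ⁵: -120, -120
Fifth differences constant at -120.
-840 − 120 = -960;  -3372 − 960 = -4332;  -10158 − 4332 = -14490;  -25485 − 14490 = -39975;  -56206 − 39975 = -96181
-960 − 120 = -1080;  -4332 − 1080 = -5412;  -14490 − 5412 = -19902;  -39975 − 19902 = -59877;  -96181 − 59877 = -156058

-156058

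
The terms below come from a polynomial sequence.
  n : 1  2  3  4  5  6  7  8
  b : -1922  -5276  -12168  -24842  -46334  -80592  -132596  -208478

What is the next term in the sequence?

Δ: -3354, -6892, -12674, -21492, -34258, -52004, -75882
Δ²: -3538, -5782, -8818, -12766, -17746, -23878
Δ³: -2244, -3036, -3948, -4980, -6132
Δ⁴: -792, -912, -1032, -1152
Δ⁵: -120, -120, -120
The fifth differences are constant (-120).
-1152 − 120 = -1272;  -6132 − 1272 = -7404;  -23878 − 7404 = -31282;  -75882 − 31282 = -107164;  -208478 − 107164 = -315642

-315642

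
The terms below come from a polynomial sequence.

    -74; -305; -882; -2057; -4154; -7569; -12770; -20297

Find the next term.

-30762

First differences: -231, -577, -1175, -2097, -3415, -5201, -7527
Second differences: -346, -598, -922, -1318, -1786, -2326
Third differences: -252, -324, -396, -468, -540
Fourth differences: -72, -72, -72, -72
Constant fourth difference = -72, so extend:
-540 − 72 = -612;  -2326 − 612 = -2938;  -7527 − 2938 = -10465;  -20297 − 10465 = -30762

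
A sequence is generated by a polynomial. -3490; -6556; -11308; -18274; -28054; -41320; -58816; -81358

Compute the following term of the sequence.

-109834

Δ: -3066 , -4752 , -6966 , -9780 , -13266 , -17496 , -22542
Δ²: -1686 , -2214 , -2814 , -3486 , -4230 , -5046
Δ³: -528 , -600 , -672 , -744 , -816
Δ⁴: -72 , -72 , -72 , -72
Fourth differences constant at -72.
-816 − 72 = -888;  -5046 − 888 = -5934;  -22542 − 5934 = -28476;  -81358 − 28476 = -109834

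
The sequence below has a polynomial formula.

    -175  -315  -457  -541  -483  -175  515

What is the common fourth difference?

24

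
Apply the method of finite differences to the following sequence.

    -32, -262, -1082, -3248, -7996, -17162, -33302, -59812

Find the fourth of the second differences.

-4418

Δ: -230, -820, -2166, -4748, -9166, -16140, -26510
Δ²: -590, -1346, -2582, -4418, -6974, -10370
Δ³: -756, -1236, -1836, -2556, -3396
Δ⁴: -480, -600, -720, -840
Δ⁵: -120, -120, -120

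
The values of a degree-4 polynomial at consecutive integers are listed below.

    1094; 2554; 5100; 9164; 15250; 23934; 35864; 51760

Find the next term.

72414

D1: 1460 , 2546 , 4064 , 6086 , 8684 , 11930 , 15896
D2: 1086 , 1518 , 2022 , 2598 , 3246 , 3966
D3: 432 , 504 , 576 , 648 , 720
D4: 72 , 72 , 72 , 72
The fourth differences are constant (72).
720 + 72 = 792;  3966 + 792 = 4758;  15896 + 4758 = 20654;  51760 + 20654 = 72414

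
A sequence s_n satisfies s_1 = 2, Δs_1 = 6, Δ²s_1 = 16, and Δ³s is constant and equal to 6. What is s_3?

30

Build the table forward from the leading diagonal:
D3: 6, 6, 6
D2: 16, 22, 28
D1: 6, 22, 44
s: 2, 8, 30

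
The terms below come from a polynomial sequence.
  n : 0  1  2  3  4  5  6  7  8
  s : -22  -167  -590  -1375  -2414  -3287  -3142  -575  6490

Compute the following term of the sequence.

20921

D1: -145 , -423 , -785 , -1039 , -873 , 145 , 2567 , 7065
D2: -278 , -362 , -254 , 166 , 1018 , 2422 , 4498
D3: -84 , 108 , 420 , 852 , 1404 , 2076
D4: 192 , 312 , 432 , 552 , 672
D5: 120 , 120 , 120 , 120
The fifth differences are constant (120).
672 + 120 = 792;  2076 + 792 = 2868;  4498 + 2868 = 7366;  7065 + 7366 = 14431;  6490 + 14431 = 20921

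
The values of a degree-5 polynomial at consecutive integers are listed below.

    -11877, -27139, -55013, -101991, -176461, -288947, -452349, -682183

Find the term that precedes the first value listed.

-4391

D1: -15262, -27874, -46978, -74470, -112486, -163402, -229834
D2: -12612, -19104, -27492, -38016, -50916, -66432
D3: -6492, -8388, -10524, -12900, -15516
D4: -1896, -2136, -2376, -2616
D5: -240, -240, -240
The fifth differences are constant at -240.
Work back: -1896 + 240 = -1656;  -6492 + 1656 = -4836;  -12612 + 4836 = -7776;  -15262 + 7776 = -7486;  -11877 + 7486 = -4391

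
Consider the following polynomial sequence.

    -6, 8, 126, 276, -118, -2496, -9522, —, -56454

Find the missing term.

Using the first 7 terms:
14, 118, 150, -394, -2378, -7026
104, 32, -544, -1984, -4648
-72, -576, -1440, -2664
-504, -864, -1224
-360, -360
Constant fifth difference = -360.
Extend forward: -1224 − 360 = -1584;  -2664 − 1584 = -4248;  -4648 − 4248 = -8896;  -7026 − 8896 = -15922;  -9522 − 15922 = -25444

-25444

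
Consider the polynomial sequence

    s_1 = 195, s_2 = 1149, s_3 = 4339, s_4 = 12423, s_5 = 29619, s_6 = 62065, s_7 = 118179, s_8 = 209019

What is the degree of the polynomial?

Δ: 954, 3190, 8084, 17196, 32446, 56114, 90840
Δ²: 2236, 4894, 9112, 15250, 23668, 34726
Δ³: 2658, 4218, 6138, 8418, 11058
Δ⁴: 1560, 1920, 2280, 2640
Δ⁵: 360, 360, 360
The fifth differences are constant, so the polynomial has degree 5.

5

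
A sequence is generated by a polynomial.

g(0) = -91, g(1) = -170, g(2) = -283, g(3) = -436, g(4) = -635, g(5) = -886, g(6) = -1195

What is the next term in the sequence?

-1568

First differences: -79 , -113 , -153 , -199 , -251 , -309
Second differences: -34 , -40 , -46 , -52 , -58
Third differences: -6 , -6 , -6 , -6
Constant third difference = -6, so extend:
-58 − 6 = -64;  -309 − 64 = -373;  -1195 − 373 = -1568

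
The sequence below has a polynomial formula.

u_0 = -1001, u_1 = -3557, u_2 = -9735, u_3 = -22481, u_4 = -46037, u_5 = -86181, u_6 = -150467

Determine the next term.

-248465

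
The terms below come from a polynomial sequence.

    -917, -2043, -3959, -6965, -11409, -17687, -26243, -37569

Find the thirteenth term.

-156329

-1126 , -1916 , -3006 , -4444 , -6278 , -8556 , -11326
-790 , -1090 , -1438 , -1834 , -2278 , -2770
-300 , -348 , -396 , -444 , -492
-48 , -48 , -48 , -48
The fourth differences are constant (-48).
-492 − 48 = -540;  -2770 − 540 = -3310;  -11326 − 3310 = -14636;  -37569 − 14636 = -52205
-540 − 48 = -588;  -3310 − 588 = -3898;  -14636 − 3898 = -18534;  -52205 − 18534 = -70739
-588 − 48 = -636;  -3898 − 636 = -4534;  -18534 − 4534 = -23068;  -70739 − 23068 = -93807
-636 − 48 = -684;  -4534 − 684 = -5218;  -23068 − 5218 = -28286;  -93807 − 28286 = -122093
-684 − 48 = -732;  -5218 − 732 = -5950;  -28286 − 5950 = -34236;  -122093 − 34236 = -156329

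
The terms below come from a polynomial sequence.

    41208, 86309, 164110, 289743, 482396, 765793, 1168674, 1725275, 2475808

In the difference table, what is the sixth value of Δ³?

First differences: 45101, 77801, 125633, 192653, 283397, 402881, 556601, 750533
Second differences: 32700, 47832, 67020, 90744, 119484, 153720, 193932
Third differences: 15132, 19188, 23724, 28740, 34236, 40212
Fourth differences: 4056, 4536, 5016, 5496, 5976
Fifth differences: 480, 480, 480, 480

40212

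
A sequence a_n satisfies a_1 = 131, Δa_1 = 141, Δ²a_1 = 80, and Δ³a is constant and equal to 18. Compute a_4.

812

Build the table forward from the leading diagonal:
D3: 18  18  18  18
D2: 80  98  116  134
D1: 141  221  319  435
a: 131  272  493  812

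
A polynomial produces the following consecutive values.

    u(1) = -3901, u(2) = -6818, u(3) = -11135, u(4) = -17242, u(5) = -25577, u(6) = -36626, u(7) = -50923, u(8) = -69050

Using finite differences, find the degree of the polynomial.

4

Δ: -2917, -4317, -6107, -8335, -11049, -14297, -18127
Δ²: -1400, -1790, -2228, -2714, -3248, -3830
Δ³: -390, -438, -486, -534, -582
Δ⁴: -48, -48, -48, -48
The fourth differences are constant, so the polynomial has degree 4.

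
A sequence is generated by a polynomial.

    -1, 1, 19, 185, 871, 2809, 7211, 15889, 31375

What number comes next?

57041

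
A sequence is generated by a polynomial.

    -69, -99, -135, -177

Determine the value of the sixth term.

-279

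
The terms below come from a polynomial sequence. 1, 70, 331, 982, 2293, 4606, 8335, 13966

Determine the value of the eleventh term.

48211

First differences: 69  261  651  1311  2313  3729  5631
Second differences: 192  390  660  1002  1416  1902
Third differences: 198  270  342  414  486
Fourth differences: 72  72  72  72
The fourth differences are constant (72).
486 + 72 = 558;  1902 + 558 = 2460;  5631 + 2460 = 8091;  13966 + 8091 = 22057
558 + 72 = 630;  2460 + 630 = 3090;  8091 + 3090 = 11181;  22057 + 11181 = 33238
630 + 72 = 702;  3090 + 702 = 3792;  11181 + 3792 = 14973;  33238 + 14973 = 48211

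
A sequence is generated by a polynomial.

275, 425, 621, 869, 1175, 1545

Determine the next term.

D1: 150, 196, 248, 306, 370
D2: 46, 52, 58, 64
D3: 6, 6, 6
Third differences constant at 6.
64 + 6 = 70;  370 + 70 = 440;  1545 + 440 = 1985

1985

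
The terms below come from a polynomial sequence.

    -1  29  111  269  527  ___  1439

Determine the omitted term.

909

Using the first 5 terms:
30  82  158  258
52  76  100
24  24
Constant third difference = 24.
Extend forward: 100 + 24 = 124;  258 + 124 = 382;  527 + 382 = 909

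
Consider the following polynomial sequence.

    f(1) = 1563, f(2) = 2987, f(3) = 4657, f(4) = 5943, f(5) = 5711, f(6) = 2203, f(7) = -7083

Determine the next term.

-25513

First differences: 1424 , 1670 , 1286 , -232 , -3508 , -9286
Second differences: 246 , -384 , -1518 , -3276 , -5778
Third differences: -630 , -1134 , -1758 , -2502
Fourth differences: -504 , -624 , -744
Fifth differences: -120 , -120
Constant fifth difference = -120, so extend:
-744 − 120 = -864;  -2502 − 864 = -3366;  -5778 − 3366 = -9144;  -9286 − 9144 = -18430;  -7083 − 18430 = -25513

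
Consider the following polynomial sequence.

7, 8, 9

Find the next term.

10

First differences: 1  1
Constant first difference = 1, so extend:
9 + 1 = 10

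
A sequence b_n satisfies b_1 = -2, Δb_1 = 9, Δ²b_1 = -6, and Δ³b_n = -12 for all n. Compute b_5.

-50

Build the table forward from the leading diagonal:
D3: -12, -12, -12, -12, -12
D2: -6, -18, -30, -42, -54
D1: 9, 3, -15, -45, -87
b: -2, 7, 10, -5, -50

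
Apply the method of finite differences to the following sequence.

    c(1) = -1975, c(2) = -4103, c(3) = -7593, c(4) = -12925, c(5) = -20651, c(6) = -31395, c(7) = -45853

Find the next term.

-64793

Δ: -2128, -3490, -5332, -7726, -10744, -14458
Δ²: -1362, -1842, -2394, -3018, -3714
Δ³: -480, -552, -624, -696
Δ⁴: -72, -72, -72
Constant fourth difference = -72, so extend:
-696 − 72 = -768;  -3714 − 768 = -4482;  -14458 − 4482 = -18940;  -45853 − 18940 = -64793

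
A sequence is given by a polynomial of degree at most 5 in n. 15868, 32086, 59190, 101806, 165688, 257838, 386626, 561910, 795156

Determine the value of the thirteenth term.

2600080

First differences: 16218, 27104, 42616, 63882, 92150, 128788, 175284, 233246
Second differences: 10886, 15512, 21266, 28268, 36638, 46496, 57962
Third differences: 4626, 5754, 7002, 8370, 9858, 11466
Fourth differences: 1128, 1248, 1368, 1488, 1608
Fifth differences: 120, 120, 120, 120
The fifth differences are constant (120).
1608 + 120 = 1728;  11466 + 1728 = 13194;  57962 + 13194 = 71156;  233246 + 71156 = 304402;  795156 + 304402 = 1099558
1728 + 120 = 1848;  13194 + 1848 = 15042;  71156 + 15042 = 86198;  304402 + 86198 = 390600;  1099558 + 390600 = 1490158
1848 + 120 = 1968;  15042 + 1968 = 17010;  86198 + 17010 = 103208;  390600 + 103208 = 493808;  1490158 + 493808 = 1983966
1968 + 120 = 2088;  17010 + 2088 = 19098;  103208 + 19098 = 122306;  493808 + 122306 = 616114;  1983966 + 616114 = 2600080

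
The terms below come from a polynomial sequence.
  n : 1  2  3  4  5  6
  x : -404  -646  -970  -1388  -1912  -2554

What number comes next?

-3326

Δ: -242 , -324 , -418 , -524 , -642
Δ²: -82 , -94 , -106 , -118
Δ³: -12 , -12 , -12
The third differences are constant (-12).
-118 − 12 = -130;  -642 − 130 = -772;  -2554 − 772 = -3326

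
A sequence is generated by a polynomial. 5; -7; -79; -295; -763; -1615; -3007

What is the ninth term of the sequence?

First differences: -12  -72  -216  -468  -852  -1392
Second differences: -60  -144  -252  -384  -540
Third differences: -84  -108  -132  -156
Fourth differences: -24  -24  -24
Fourth differences constant at -24.
-156 − 24 = -180;  -540 − 180 = -720;  -1392 − 720 = -2112;  -3007 − 2112 = -5119
-180 − 24 = -204;  -720 − 204 = -924;  -2112 − 924 = -3036;  -5119 − 3036 = -8155

-8155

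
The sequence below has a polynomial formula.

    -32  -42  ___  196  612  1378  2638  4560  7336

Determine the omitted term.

Using the last 6 terms:
Δ: 416  766  1260  1922  2776
Δ²: 350  494  662  854
Δ³: 144  168  192
Δ⁴: 24  24
Constant fourth difference = 24.
Extend backward: 144 − 24 = 120;  350 − 120 = 230;  416 − 230 = 186;  196 − 186 = 10

10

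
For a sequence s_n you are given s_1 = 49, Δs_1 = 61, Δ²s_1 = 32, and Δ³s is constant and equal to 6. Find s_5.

509

Build the table forward from the leading diagonal:
D3: 6  6  6  6  6
D2: 32  38  44  50  56
D1: 61  93  131  175  225
s: 49  110  203  334  509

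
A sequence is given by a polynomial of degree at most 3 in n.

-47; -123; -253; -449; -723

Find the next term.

-1087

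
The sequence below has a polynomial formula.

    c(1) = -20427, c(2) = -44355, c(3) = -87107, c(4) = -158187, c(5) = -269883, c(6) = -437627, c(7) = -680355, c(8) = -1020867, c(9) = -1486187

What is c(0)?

-8243

Δ: -23928, -42752, -71080, -111696, -167744, -242728, -340512, -465320
Δ²: -18824, -28328, -40616, -56048, -74984, -97784, -124808
Δ³: -9504, -12288, -15432, -18936, -22800, -27024
Δ⁴: -2784, -3144, -3504, -3864, -4224
Δ⁵: -360, -360, -360, -360
The fifth differences are constant at -360.
Work back: -2784 + 360 = -2424;  -9504 + 2424 = -7080;  -18824 + 7080 = -11744;  -23928 + 11744 = -12184;  -20427 + 12184 = -8243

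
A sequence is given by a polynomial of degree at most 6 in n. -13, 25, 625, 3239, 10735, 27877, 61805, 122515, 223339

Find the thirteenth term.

38 , 600 , 2614 , 7496 , 17142 , 33928 , 60710 , 100824
562 , 2014 , 4882 , 9646 , 16786 , 26782 , 40114
1452 , 2868 , 4764 , 7140 , 9996 , 13332
1416 , 1896 , 2376 , 2856 , 3336
480 , 480 , 480 , 480
The fifth differences are constant (480).
3336 + 480 = 3816;  13332 + 3816 = 17148;  40114 + 17148 = 57262;  100824 + 57262 = 158086;  223339 + 158086 = 381425
3816 + 480 = 4296;  17148 + 4296 = 21444;  57262 + 21444 = 78706;  158086 + 78706 = 236792;  381425 + 236792 = 618217
4296 + 480 = 4776;  21444 + 4776 = 26220;  78706 + 26220 = 104926;  236792 + 104926 = 341718;  618217 + 341718 = 959935
4776 + 480 = 5256;  26220 + 5256 = 31476;  104926 + 31476 = 136402;  341718 + 136402 = 478120;  959935 + 478120 = 1438055

1438055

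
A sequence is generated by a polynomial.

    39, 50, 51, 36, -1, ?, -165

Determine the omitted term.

-66

Using the first 5 terms:
11  1  -15  -37
-10  -16  -22
-6  -6
Constant third difference = -6.
Extend forward: -22 − 6 = -28;  -37 − 28 = -65;  -1 − 65 = -66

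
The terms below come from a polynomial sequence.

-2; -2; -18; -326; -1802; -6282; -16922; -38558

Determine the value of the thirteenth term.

-643898

Δ: 0, -16, -308, -1476, -4480, -10640, -21636
Δ²: -16, -292, -1168, -3004, -6160, -10996
Δ³: -276, -876, -1836, -3156, -4836
Δ⁴: -600, -960, -1320, -1680
Δ⁵: -360, -360, -360
The fifth differences are constant (-360).
-1680 − 360 = -2040;  -4836 − 2040 = -6876;  -10996 − 6876 = -17872;  -21636 − 17872 = -39508;  -38558 − 39508 = -78066
-2040 − 360 = -2400;  -6876 − 2400 = -9276;  -17872 − 9276 = -27148;  -39508 − 27148 = -66656;  -78066 − 66656 = -144722
-2400 − 360 = -2760;  -9276 − 2760 = -12036;  -27148 − 12036 = -39184;  -66656 − 39184 = -105840;  -144722 − 105840 = -250562
-2760 − 360 = -3120;  -12036 − 3120 = -15156;  -39184 − 15156 = -54340;  -105840 − 54340 = -160180;  -250562 − 160180 = -410742
-3120 − 360 = -3480;  -15156 − 3480 = -18636;  -54340 − 18636 = -72976;  -160180 − 72976 = -233156;  -410742 − 233156 = -643898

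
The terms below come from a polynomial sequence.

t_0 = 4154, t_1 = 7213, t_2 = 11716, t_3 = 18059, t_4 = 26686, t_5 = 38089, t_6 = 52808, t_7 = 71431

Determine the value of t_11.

198403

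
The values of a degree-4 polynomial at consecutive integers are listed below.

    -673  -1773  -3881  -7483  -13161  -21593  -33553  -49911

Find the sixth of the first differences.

D1: -1100, -2108, -3602, -5678, -8432, -11960, -16358
D2: -1008, -1494, -2076, -2754, -3528, -4398
D3: -486, -582, -678, -774, -870
D4: -96, -96, -96, -96

-11960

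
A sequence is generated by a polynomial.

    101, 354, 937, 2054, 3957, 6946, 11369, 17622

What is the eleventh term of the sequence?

52041

D1: 253 , 583 , 1117 , 1903 , 2989 , 4423 , 6253
D2: 330 , 534 , 786 , 1086 , 1434 , 1830
D3: 204 , 252 , 300 , 348 , 396
D4: 48 , 48 , 48 , 48
The fourth differences are constant (48).
396 + 48 = 444;  1830 + 444 = 2274;  6253 + 2274 = 8527;  17622 + 8527 = 26149
444 + 48 = 492;  2274 + 492 = 2766;  8527 + 2766 = 11293;  26149 + 11293 = 37442
492 + 48 = 540;  2766 + 540 = 3306;  11293 + 3306 = 14599;  37442 + 14599 = 52041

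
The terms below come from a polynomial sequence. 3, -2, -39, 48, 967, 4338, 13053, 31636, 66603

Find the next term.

-5, -37, 87, 919, 3371, 8715, 18583, 34967
-32, 124, 832, 2452, 5344, 9868, 16384
156, 708, 1620, 2892, 4524, 6516
552, 912, 1272, 1632, 1992
360, 360, 360, 360
Fifth differences constant at 360.
1992 + 360 = 2352;  6516 + 2352 = 8868;  16384 + 8868 = 25252;  34967 + 25252 = 60219;  66603 + 60219 = 126822

126822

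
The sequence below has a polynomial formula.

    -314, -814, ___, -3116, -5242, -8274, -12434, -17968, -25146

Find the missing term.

Using the last 6 terms:
Δ: -2126  -3032  -4160  -5534  -7178
Δ²: -906  -1128  -1374  -1644
Δ³: -222  -246  -270
Δ⁴: -24  -24
Constant fourth difference = -24.
Extend backward: -222 + 24 = -198;  -906 + 198 = -708;  -2126 + 708 = -1418;  -3116 + 1418 = -1698

-1698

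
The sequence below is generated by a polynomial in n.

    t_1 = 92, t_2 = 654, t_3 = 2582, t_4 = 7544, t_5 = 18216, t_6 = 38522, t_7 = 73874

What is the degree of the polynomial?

D1: 562, 1928, 4962, 10672, 20306, 35352
D2: 1366, 3034, 5710, 9634, 15046
D3: 1668, 2676, 3924, 5412
D4: 1008, 1248, 1488
D5: 240, 240
The fifth differences are constant, so the polynomial has degree 5.

5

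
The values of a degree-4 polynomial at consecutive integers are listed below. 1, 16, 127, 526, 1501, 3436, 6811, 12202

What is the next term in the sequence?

20281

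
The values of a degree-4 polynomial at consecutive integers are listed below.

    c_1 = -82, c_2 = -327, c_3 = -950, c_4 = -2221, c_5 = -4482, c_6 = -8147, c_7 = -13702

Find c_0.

First differences: -245  -623  -1271  -2261  -3665  -5555
Second differences: -378  -648  -990  -1404  -1890
Third differences: -270  -342  -414  -486
Fourth differences: -72  -72  -72
The fourth differences are constant at -72.
Work back: -270 + 72 = -198;  -378 + 198 = -180;  -245 + 180 = -65;  -82 + 65 = -17

-17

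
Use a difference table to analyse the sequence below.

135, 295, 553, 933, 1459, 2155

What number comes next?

3045

First differences: 160, 258, 380, 526, 696
Second differences: 98, 122, 146, 170
Third differences: 24, 24, 24
Third differences constant at 24.
170 + 24 = 194;  696 + 194 = 890;  2155 + 890 = 3045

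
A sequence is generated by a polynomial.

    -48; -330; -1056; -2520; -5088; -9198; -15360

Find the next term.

-24156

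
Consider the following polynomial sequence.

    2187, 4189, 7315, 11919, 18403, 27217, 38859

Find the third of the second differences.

1880

Δ: 2002, 3126, 4604, 6484, 8814, 11642
Δ²: 1124, 1478, 1880, 2330, 2828
Δ³: 354, 402, 450, 498
Δ⁴: 48, 48, 48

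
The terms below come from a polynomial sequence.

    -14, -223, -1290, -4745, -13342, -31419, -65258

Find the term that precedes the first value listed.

3

Δ: -209, -1067, -3455, -8597, -18077, -33839
Δ²: -858, -2388, -5142, -9480, -15762
Δ³: -1530, -2754, -4338, -6282
Δ⁴: -1224, -1584, -1944
Δ⁵: -360, -360
The fifth differences are constant at -360.
Work back: -1224 + 360 = -864;  -1530 + 864 = -666;  -858 + 666 = -192;  -209 + 192 = -17;  -14 + 17 = 3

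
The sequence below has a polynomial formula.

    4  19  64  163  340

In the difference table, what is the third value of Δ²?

Δ: 15, 45, 99, 177
Δ²: 30, 54, 78
Δ³: 24, 24

78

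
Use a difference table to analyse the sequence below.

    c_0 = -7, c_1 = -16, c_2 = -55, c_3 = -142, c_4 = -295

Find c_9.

D1: -9  -39  -87  -153
D2: -30  -48  -66
D3: -18  -18
The third differences are constant (-18).
-66 − 18 = -84;  -153 − 84 = -237;  -295 − 237 = -532
-84 − 18 = -102;  -237 − 102 = -339;  -532 − 339 = -871
-102 − 18 = -120;  -339 − 120 = -459;  -871 − 459 = -1330
-120 − 18 = -138;  -459 − 138 = -597;  -1330 − 597 = -1927
-138 − 18 = -156;  -597 − 156 = -753;  -1927 − 753 = -2680

-2680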